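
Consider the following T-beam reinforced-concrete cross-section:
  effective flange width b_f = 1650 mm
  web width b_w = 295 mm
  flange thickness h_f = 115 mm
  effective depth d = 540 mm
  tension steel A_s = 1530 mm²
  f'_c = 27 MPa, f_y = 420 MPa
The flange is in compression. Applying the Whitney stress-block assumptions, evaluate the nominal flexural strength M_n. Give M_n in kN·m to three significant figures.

M_n ≈ 342 kN·m

Tension: T = A_s f_y = 1530 × 420 = 642600 N.
Try a within the flange: a = T/(0.85 f'_c b_f) = 642600/(0.85 × 27 × 1650) = 16.97 mm.
Since a = 16.97 ≤ h_f = 115 mm, the stress block lies entirely in the flange; analyse as a rectangular beam of width b_f.
M_n = T(d − a/2) = 642600 × (540 − 8.485) = 341.55 × 10⁶ N·mm.
M_n = 341.55 kN·m.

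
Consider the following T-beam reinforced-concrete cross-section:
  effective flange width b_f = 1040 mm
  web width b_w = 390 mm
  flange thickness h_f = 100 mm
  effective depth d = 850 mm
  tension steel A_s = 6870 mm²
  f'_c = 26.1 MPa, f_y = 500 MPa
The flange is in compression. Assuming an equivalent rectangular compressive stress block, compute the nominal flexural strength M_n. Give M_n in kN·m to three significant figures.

M_n ≈ 2620 kN·m

Tension: T = A_s f_y = 6870 × 500 = 3435000 N.
Try a within the flange: a = T/(0.85 f'_c b_f) = 3435000/(0.85 × 26.1 × 1040) = 148.88 mm.
a = 148.88 > h_f = 100 mm: the block extends into the web. Split into flange-overhang and web parts.
C_f = 0.85 f'_c (b_f − b_w) h_f = 0.85 × 26.1 × (1040 − 390) × 100 = 1442025 N.
Remaining web compression depth: a_w = (T − C_f)/(0.85 f'_c b_w) = (3435000 − 1442025)/(0.85 × 26.1 × 390) = 230.34 mm.
M_n = C_f(d − h_f/2) + (T − C_f)(d − a_w/2) = 1442025 × (850 − 50) + 1992975 × (850 − 115.17) = 1153.62 + 1464.50 = 2618.12 × 10⁶ N·mm.
M_n = 2618.12 kN·m.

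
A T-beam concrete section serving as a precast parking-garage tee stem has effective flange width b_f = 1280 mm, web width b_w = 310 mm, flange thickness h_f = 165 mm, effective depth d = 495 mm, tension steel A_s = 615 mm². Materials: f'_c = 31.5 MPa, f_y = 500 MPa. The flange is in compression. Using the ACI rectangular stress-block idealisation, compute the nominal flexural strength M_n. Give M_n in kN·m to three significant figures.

M_n ≈ 151 kN·m

Tension: T = A_s f_y = 615 × 500 = 307500 N.
Try a within the flange: a = T/(0.85 f'_c b_f) = 307500/(0.85 × 31.5 × 1280) = 8.97 mm.
Since a = 8.97 ≤ h_f = 165 mm, the stress block lies entirely in the flange; analyse as a rectangular beam of width b_f.
M_n = T(d − a/2) = 307500 × (495 − 4.485) = 150.83 × 10⁶ N·mm.
M_n = 150.83 kN·m.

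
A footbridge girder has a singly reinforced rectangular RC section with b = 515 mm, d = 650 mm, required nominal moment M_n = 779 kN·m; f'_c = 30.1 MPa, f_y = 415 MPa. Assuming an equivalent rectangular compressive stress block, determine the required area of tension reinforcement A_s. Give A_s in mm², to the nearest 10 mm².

With M_n = 0.85 f'_c a b (d − a/2), solve the quadratic for a:
a = d − √(d² − 2M_n/(0.85 f'_c b)) = 650 − √(650² − 2 × 779×10⁶/(0.85 × 30.1 × 515)) = 98.40 mm.
A_s = 0.85 f'_c a b / f_y = 0.85 × 30.1 × 98.40 × 515 / 415 = 3124.2 mm².

A_s ≈ 3120 mm²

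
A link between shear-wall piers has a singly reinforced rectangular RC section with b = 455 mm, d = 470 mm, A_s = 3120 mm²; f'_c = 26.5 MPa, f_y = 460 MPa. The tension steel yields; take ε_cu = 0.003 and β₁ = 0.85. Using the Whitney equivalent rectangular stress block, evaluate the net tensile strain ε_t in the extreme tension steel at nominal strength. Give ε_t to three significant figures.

ε_t ≈ 0.00556

a = A_s f_y/(0.85 f'_c b) = 140.03 mm.
β₁ = 0.85, so c = a/β₁ = 140.03/0.85 = 164.74 mm.
From the linear strain diagram with ε_cu = 0.003: ε_t = 0.003 (d − c)/c = 0.003 × (470 − 164.74)/164.74 = 0.00556.
Since ε_t ≥ 0.005, the section is tension-controlled.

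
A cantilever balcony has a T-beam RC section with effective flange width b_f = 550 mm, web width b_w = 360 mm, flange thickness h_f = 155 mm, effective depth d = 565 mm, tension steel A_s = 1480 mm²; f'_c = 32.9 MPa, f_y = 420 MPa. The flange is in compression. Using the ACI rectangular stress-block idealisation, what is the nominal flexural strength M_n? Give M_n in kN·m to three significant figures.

M_n ≈ 339 kN·m

Tension: T = A_s f_y = 1480 × 420 = 621600 N.
Try a within the flange: a = T/(0.85 f'_c b_f) = 621600/(0.85 × 32.9 × 550) = 40.41 mm.
Since a = 40.41 ≤ h_f = 155 mm, the stress block lies entirely in the flange; analyse as a rectangular beam of width b_f.
M_n = T(d − a/2) = 621600 × (565 − 20.205) = 338.64 × 10⁶ N·mm.
M_n = 338.64 kN·m.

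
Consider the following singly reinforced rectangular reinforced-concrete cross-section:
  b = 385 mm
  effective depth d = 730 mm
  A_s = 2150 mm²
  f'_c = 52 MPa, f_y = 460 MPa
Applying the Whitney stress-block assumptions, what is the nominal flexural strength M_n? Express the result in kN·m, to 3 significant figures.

T = A_s f_y = 2150 × 460 = 989000 N = 989 kN.
From C = T: a = T/(0.85 f'_c b) = 989000/(0.85 × 52 × 385) = 58.12 mm.
M_n = T(d − a/2) = 989 kN × (730 − 29.06) mm = 693.23 kN·m.

M_n ≈ 693 kN·m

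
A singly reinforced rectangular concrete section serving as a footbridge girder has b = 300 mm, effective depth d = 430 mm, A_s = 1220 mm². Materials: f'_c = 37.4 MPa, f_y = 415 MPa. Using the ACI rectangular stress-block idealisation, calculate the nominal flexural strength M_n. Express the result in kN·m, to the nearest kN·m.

M_n ≈ 204 kN·m

T = A_s f_y = 1220 × 415 = 506300 N = 506.3 kN.
From C = T: a = T/(0.85 f'_c b) = 506300/(0.85 × 37.4 × 300) = 53.09 mm.
M_n = T(d − a/2) = 506.3 kN × (430 − 26.545) mm = 204.27 kN·m.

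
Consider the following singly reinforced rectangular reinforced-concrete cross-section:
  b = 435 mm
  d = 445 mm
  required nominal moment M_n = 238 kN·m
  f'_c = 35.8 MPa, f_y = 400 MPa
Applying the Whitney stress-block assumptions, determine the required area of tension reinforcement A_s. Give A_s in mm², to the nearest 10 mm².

A_s ≈ 1400 mm²

With M_n = 0.85 f'_c a b (d − a/2), solve the quadratic for a:
a = d − √(d² − 2M_n/(0.85 f'_c b)) = 445 − √(445² − 2 × 238×10⁶/(0.85 × 35.8 × 435)) = 42.43 mm.
A_s = 0.85 f'_c a b / f_y = 0.85 × 35.8 × 42.43 × 435 / 400 = 1404.1 mm².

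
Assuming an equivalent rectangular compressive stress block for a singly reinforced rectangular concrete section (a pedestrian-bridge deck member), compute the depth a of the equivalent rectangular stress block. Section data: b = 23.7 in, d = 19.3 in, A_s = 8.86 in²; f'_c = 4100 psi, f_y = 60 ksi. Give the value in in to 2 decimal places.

T = A_s f_y = 8.86 × 60 = 531.6 kips.
a = T/(0.85 f'_c b) = 531.6/(0.85 × 4.1 × 23.7) = 6.44 in.

a ≈ 6.44 in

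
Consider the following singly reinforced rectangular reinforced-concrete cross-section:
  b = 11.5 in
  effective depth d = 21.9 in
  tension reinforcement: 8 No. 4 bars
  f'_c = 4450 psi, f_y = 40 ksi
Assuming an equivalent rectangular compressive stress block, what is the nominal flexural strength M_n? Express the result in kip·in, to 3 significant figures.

A_s = 8 × 0.2 = 1.6 in².
T = A_s f_y = 1.6 × 40 = 64 kips.
a = T/(0.85 f'_c b) = 64/(0.85 × 4.45 × 11.5) = 1.471 in.
M_n = T(d − a/2) = 64 × (21.9 − 0.7355) = 1354.5 kip·in.

M_n ≈ 1350 kip·in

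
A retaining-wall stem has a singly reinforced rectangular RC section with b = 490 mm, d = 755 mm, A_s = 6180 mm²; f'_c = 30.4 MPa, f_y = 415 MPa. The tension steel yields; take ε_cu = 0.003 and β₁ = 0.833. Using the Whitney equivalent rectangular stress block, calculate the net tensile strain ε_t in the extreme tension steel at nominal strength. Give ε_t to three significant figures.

a = A_s f_y/(0.85 f'_c b) = 202.56 mm.
β₁ = 0.833, so c = a/β₁ = 202.56/0.833 = 243.17 mm.
From the linear strain diagram with ε_cu = 0.003: ε_t = 0.003 (d − c)/c = 0.003 × (755 − 243.17)/243.17 = 0.00631.
Since ε_t ≥ 0.005, the section is tension-controlled.

ε_t ≈ 0.00631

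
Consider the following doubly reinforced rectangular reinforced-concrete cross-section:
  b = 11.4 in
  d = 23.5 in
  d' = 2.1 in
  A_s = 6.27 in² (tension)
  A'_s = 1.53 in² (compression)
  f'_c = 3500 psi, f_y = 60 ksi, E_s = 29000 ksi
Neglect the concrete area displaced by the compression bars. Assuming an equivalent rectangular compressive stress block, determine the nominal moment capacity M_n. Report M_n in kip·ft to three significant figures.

Assume both steels yield.
a = (A_s − A'_s) f_y/(0.85 f'_c b) = (6.27 − 1.53) × 60/(0.85 × 3.5 × 11.4) = 8.386 in.
c = a/β₁ = 8.386/0.85 = 9.866 in; ε'_s = 0.003(c − d')/c = 0.0024 ≥ ε_y = 0.0021, so the compression steel yields.
M_n = (A_s − A'_s) f_y (d − a/2) + A'_s f_y (d − d') = 284.4 × (23.5 − 4.193) + 91.8 × (23.5 − 2.1) = 5490.9 + 1964.5 = 7455.4 kip·in = 7455.4/12 = 621.28 kip·ft.

M_n ≈ 621 kip·ft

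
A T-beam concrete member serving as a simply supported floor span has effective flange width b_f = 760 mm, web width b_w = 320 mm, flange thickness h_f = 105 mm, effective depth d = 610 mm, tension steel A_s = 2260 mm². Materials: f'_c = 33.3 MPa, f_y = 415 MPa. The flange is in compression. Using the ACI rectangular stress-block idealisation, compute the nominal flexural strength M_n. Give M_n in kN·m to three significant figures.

M_n ≈ 552 kN·m

Tension: T = A_s f_y = 2260 × 415 = 937900 N.
Try a within the flange: a = T/(0.85 f'_c b_f) = 937900/(0.85 × 33.3 × 760) = 43.60 mm.
Since a = 43.60 ≤ h_f = 105 mm, the stress block lies entirely in the flange; analyse as a rectangular beam of width b_f.
M_n = T(d − a/2) = 937900 × (610 − 21.8) = 551.67 × 10⁶ N·mm.
M_n = 551.67 kN·m.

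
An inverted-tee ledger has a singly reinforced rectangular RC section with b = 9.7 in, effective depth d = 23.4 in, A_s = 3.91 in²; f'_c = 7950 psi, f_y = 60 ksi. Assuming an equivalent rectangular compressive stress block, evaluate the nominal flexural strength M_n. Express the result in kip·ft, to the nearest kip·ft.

T = A_s f_y = 3.91 × 60 = 234.6 kips.
a = T/(0.85 f'_c b) = 234.6/(0.85 × 7.95 × 9.7) = 3.579 in.
M_n = T(d − a/2) = 234.6 × (23.4 − 1.7895) = 5069.8 kip·in = 5069.8/12 = 422.48 kip·ft.

M_n ≈ 422 kip·ft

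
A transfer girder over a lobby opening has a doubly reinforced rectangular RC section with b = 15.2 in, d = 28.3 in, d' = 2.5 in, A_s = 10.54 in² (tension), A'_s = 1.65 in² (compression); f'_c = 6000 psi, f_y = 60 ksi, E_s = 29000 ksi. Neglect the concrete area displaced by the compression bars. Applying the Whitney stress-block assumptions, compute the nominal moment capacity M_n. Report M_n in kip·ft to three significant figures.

M_n ≈ 1320 kip·ft

Assume both steels yield.
a = (A_s − A'_s) f_y/(0.85 f'_c b) = (10.54 − 1.65) × 60/(0.85 × 6 × 15.2) = 6.881 in.
c = a/β₁ = 6.881/0.75 = 9.175 in; ε'_s = 0.003(c − d')/c = 0.0022 ≥ ε_y = 0.0021, so the compression steel yields.
M_n = (A_s − A'_s) f_y (d − a/2) + A'_s f_y (d − d') = 533.4 × (28.3 − 3.4405) + 99 × (28.3 − 2.5) = 13260.1 + 2554.2 = 15814.3 kip·in = 15814.3/12 = 1317.86 kip·ft.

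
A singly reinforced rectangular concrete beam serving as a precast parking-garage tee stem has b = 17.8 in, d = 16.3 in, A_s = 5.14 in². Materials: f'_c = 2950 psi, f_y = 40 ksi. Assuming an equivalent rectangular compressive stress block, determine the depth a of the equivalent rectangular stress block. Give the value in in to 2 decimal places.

a ≈ 4.61 in

T = A_s f_y = 5.14 × 40 = 205.6 kips.
a = T/(0.85 f'_c b) = 205.6/(0.85 × 2.95 × 17.8) = 4.61 in.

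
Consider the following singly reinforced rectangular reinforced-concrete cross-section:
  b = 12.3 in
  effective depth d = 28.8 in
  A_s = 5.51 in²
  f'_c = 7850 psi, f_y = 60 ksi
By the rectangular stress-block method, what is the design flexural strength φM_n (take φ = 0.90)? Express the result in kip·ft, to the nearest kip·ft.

T = A_s f_y = 5.51 × 60 = 330.6 kips.
a = T/(0.85 f'_c b) = 330.6/(0.85 × 7.85 × 12.3) = 4.028 in.
M_n = T(d − a/2) = 330.6 × (28.8 − 2.014) = 8855.5 kip·in = 8855.5/12 = 737.96 kip·ft.
φM_n = 0.90 × 737.96 = 664.16 kip·ft.

φM_n ≈ 664 kip·ft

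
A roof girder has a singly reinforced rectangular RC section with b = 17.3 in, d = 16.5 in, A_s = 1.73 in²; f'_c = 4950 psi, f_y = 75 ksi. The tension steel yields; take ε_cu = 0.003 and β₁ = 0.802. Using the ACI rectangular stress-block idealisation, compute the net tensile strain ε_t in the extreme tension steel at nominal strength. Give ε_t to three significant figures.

a = A_s f_y/(0.85 f'_c b) = 1.783 in.
β₁ = 0.802, so c = a/β₁ = 1.783/0.802 = 2.223 in.
From the linear strain diagram with ε_cu = 0.003: ε_t = 0.003 (d − c)/c = 0.003 × (16.5 − 2.223)/2.223 = 0.0193.
Since ε_t ≥ 0.005, the section is tension-controlled.

ε_t ≈ 0.0193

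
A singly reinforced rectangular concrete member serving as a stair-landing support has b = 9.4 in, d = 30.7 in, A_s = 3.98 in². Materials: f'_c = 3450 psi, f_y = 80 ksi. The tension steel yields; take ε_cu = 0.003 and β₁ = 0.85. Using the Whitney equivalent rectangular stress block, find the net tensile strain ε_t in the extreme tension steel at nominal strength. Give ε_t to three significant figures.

a = A_s f_y/(0.85 f'_c b) = 11.551 in.
β₁ = 0.85, so c = a/β₁ = 11.551/0.85 = 13.589 in.
From the linear strain diagram with ε_cu = 0.003: ε_t = 0.003 (d − c)/c = 0.003 × (30.7 − 13.589)/13.589 = 0.00378.
ε_t < 0.004 — the section is over-reinforced for flexure under ACI limits.

ε_t ≈ 0.00378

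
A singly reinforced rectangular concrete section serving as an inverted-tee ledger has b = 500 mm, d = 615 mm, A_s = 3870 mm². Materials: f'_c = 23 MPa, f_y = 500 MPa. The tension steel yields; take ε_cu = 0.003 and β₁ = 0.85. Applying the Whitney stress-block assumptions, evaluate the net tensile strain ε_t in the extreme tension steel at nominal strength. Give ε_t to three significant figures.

a = A_s f_y/(0.85 f'_c b) = 197.95 mm.
β₁ = 0.85, so c = a/β₁ = 197.95/0.85 = 232.88 mm.
From the linear strain diagram with ε_cu = 0.003: ε_t = 0.003 (d − c)/c = 0.003 × (615 − 232.88)/232.88 = 0.00492.
ε_t is between 0.004 and 0.005 — transition zone.

ε_t ≈ 0.00492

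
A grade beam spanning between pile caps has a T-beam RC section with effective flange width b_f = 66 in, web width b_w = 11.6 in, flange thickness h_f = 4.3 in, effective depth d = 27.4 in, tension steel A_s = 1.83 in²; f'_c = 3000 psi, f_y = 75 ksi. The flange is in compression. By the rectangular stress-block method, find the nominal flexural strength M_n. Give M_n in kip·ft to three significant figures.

M_n ≈ 309 kip·ft

Tension: T = A_s f_y = 1.83 × 75 = 137.25 kips.
Try a within the flange: a = T/(0.85 f'_c b_f) = 137.25/(0.85 × 3 × 66) = 0.816 in.
Since a = 0.816 ≤ h_f = 4.3 in, the stress block lies entirely in the flange; analyse as a rectangular beam of width b_f.
M_n = T(d − a/2) = 137.25 × (27.4 − 0.408) = 3704.7 kip·in.
M_n = 3704.7/12 = 308.73 kip·ft.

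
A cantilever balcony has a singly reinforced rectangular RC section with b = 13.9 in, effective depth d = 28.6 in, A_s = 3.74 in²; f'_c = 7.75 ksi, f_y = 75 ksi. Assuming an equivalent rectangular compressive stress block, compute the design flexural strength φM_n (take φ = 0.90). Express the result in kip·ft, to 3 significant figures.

φM_n ≈ 569 kip·ft

T = A_s f_y = 3.74 × 75 = 280.5 kips.
a = T/(0.85 f'_c b) = 280.5/(0.85 × 7.75 × 13.9) = 3.063 in.
M_n = T(d − a/2) = 280.5 × (28.6 − 1.5315) = 7592.7 kip·in = 7592.7/12 = 632.73 kip·ft.
φM_n = 0.90 × 632.73 = 569.46 kip·ft.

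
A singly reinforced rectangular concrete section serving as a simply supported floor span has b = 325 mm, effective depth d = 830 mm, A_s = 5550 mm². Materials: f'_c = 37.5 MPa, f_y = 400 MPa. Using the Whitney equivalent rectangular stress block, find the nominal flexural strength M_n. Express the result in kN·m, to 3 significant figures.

M_n ≈ 1600 kN·m

T = A_s f_y = 5550 × 400 = 2220000 N = 2220 kN.
From C = T: a = T/(0.85 f'_c b) = 2220000/(0.85 × 37.5 × 325) = 214.30 mm.
M_n = T(d − a/2) = 2220 kN × (830 − 107.15) mm = 1604.73 kN·m.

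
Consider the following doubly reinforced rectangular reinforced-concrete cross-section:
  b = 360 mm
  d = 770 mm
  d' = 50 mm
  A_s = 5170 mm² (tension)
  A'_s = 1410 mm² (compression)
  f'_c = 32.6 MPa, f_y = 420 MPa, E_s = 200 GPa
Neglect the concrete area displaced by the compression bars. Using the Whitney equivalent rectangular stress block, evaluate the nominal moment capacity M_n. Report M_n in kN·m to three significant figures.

Assume both tension and compression steel yield.
Net tension couple steel: A_s − A'_s = 3760 mm².
a = (A_s − A'_s) f_y / (0.85 f'_c b) = 1579200/(0.85 × 32.6 × 360) = 158.31 mm.
c = a/β₁ = 158.31/0.817 = 193.77 mm; ε'_s = 0.003(c − d')/c = 0.0022 ≥ f_y/E_s = 0.0021, so compression steel does yield.
M_n = (A_s − A'_s) f_y (d − a/2) + A'_s f_y (d − d') = [1579200 × (770 − 79.155) + 592200 × (770 − 50)] × 10⁻⁶ = 1090.98 + 426.38 = 1517.36 kN·m.

M_n ≈ 1520 kN·m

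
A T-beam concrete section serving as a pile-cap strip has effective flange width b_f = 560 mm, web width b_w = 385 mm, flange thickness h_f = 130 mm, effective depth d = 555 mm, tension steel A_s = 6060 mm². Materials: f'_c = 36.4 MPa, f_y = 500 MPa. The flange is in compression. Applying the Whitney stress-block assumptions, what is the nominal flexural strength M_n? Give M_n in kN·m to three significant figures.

M_n ≈ 1410 kN·m

Tension: T = A_s f_y = 6060 × 500 = 3030000 N.
Try a within the flange: a = T/(0.85 f'_c b_f) = 3030000/(0.85 × 36.4 × 560) = 174.88 mm.
a = 174.88 > h_f = 130 mm: the block extends into the web. Split into flange-overhang and web parts.
C_f = 0.85 f'_c (b_f − b_w) h_f = 0.85 × 36.4 × (560 − 385) × 130 = 703885 N.
Remaining web compression depth: a_w = (T − C_f)/(0.85 f'_c b_w) = (3030000 − 703885)/(0.85 × 36.4 × 385) = 195.28 mm.
M_n = C_f(d − h_f/2) + (T − C_f)(d − a_w/2) = 703885 × (555 − 65) + 2326115 × (555 − 97.64) = 344.90 + 1063.87 = 1408.77 × 10⁶ N·mm.
M_n = 1408.77 kN·m.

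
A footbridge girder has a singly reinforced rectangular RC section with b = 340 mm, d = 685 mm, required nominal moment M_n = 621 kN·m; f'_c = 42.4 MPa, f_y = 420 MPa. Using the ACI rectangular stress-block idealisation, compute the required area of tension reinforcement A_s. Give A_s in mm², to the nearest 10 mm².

With M_n = 0.85 f'_c a b (d − a/2), solve the quadratic for a:
a = d − √(d² − 2M_n/(0.85 f'_c b)) = 685 − √(685² − 2 × 621×10⁶/(0.85 × 42.4 × 340)) = 78.48 mm.
A_s = 0.85 f'_c a b / f_y = 0.85 × 42.4 × 78.48 × 340 / 420 = 2289.7 mm².

A_s ≈ 2290 mm²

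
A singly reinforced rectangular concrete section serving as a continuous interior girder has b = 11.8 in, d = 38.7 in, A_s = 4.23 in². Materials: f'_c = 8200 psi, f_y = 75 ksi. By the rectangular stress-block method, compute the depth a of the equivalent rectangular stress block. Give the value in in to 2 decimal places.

T = A_s f_y = 4.23 × 75 = 317.25 kips.
a = T/(0.85 f'_c b) = 317.25/(0.85 × 8.2 × 11.8) = 3.86 in.

a ≈ 3.86 in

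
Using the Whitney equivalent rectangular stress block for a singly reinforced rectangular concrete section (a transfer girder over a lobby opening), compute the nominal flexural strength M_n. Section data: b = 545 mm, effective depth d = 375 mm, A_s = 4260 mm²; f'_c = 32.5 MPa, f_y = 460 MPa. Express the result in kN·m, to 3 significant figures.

T = A_s f_y = 4260 × 460 = 1959600 N = 1959.6 kN.
From C = T: a = T/(0.85 f'_c b) = 1959600/(0.85 × 32.5 × 545) = 130.16 mm.
M_n = T(d − a/2) = 1959.6 kN × (375 − 65.08) mm = 607.32 kN·m.

M_n ≈ 607 kN·m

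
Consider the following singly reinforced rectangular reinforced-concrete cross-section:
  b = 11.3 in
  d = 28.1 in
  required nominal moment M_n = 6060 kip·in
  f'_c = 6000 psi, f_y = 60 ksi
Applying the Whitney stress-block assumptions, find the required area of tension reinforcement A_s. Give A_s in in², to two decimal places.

A_s ≈ 3.87 in²

From M_n = 0.85 f'_c a b (d − a/2):
a = d − √(d² − 2M_n/(0.85 f'_c b)) = 28.1 − √(28.1² − 2 × 6060/(0.85 × 6 × 11.3)) = 4.031 in.
A_s = 0.85 f'_c a b / f_y = 0.85 × 6 × 4.031 × 11.3 / 60 = 3.872 in².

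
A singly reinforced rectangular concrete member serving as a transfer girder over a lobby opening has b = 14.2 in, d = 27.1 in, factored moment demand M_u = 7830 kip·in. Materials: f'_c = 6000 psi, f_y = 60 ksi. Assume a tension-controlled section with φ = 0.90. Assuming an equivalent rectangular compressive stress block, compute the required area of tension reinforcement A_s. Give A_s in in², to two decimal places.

M_n = M_u/φ = 7830/0.90 = 8700 kip·in.
From M_n = 0.85 f'_c a b (d − a/2):
a = d − √(d² − 2M_n/(0.85 f'_c b)) = 27.1 − √(27.1² − 2 × 8700/(0.85 × 6 × 14.2)) = 4.871 in.
A_s = 0.85 f'_c a b / f_y = 0.85 × 6 × 4.871 × 14.2 / 60 = 5.879 in².

A_s ≈ 5.88 in²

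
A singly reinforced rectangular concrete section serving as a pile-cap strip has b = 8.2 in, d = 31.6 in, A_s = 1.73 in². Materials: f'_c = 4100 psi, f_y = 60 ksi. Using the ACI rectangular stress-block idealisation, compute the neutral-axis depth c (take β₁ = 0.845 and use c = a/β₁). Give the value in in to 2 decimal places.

c ≈ 4.30 in

T = A_s f_y = 1.73 × 60 = 103.8 kips.
a = T/(0.85 f'_c b) = 103.8/(0.85 × 4.1 × 8.2) = 3.6323 in.
With β₁ = 0.845, c = a/β₁ = 3.6323/0.845 = 4.30 in.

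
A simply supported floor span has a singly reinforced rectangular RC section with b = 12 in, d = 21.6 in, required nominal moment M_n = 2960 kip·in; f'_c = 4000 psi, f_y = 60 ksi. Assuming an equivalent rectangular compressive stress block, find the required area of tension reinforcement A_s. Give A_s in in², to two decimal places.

A_s ≈ 2.50 in²

From M_n = 0.85 f'_c a b (d − a/2):
a = d − √(d² − 2M_n/(0.85 f'_c b)) = 21.6 − √(21.6² − 2 × 2960/(0.85 × 4 × 12)) = 3.671 in.
A_s = 0.85 f'_c a b / f_y = 0.85 × 4 × 3.671 × 12 / 60 = 2.496 in².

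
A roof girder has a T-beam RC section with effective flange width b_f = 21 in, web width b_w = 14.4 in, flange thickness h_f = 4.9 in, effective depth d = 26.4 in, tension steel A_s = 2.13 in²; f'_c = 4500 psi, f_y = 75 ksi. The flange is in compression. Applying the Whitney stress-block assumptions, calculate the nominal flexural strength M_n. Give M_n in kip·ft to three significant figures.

M_n ≈ 338 kip·ft

Tension: T = A_s f_y = 2.13 × 75 = 159.75 kips.
Try a within the flange: a = T/(0.85 f'_c b_f) = 159.75/(0.85 × 4.5 × 21) = 1.989 in.
Since a = 1.989 ≤ h_f = 4.9 in, the stress block lies entirely in the flange; analyse as a rectangular beam of width b_f.
M_n = T(d − a/2) = 159.75 × (26.4 − 0.9945) = 4058.5 kip·in.
M_n = 4058.5/12 = 338.21 kip·ft.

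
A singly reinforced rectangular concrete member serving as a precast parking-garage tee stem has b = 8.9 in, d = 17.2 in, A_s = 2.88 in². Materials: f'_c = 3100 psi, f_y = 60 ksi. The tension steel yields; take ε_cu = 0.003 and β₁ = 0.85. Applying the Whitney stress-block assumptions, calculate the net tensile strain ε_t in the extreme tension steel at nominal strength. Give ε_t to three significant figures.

a = A_s f_y/(0.85 f'_c b) = 7.368 in.
β₁ = 0.85, so c = a/β₁ = 7.368/0.85 = 8.668 in.
From the linear strain diagram with ε_cu = 0.003: ε_t = 0.003 (d − c)/c = 0.003 × (17.2 − 8.668)/8.668 = 0.00295.
ε_t < 0.004 — the section is over-reinforced for flexure under ACI limits.

ε_t ≈ 0.00295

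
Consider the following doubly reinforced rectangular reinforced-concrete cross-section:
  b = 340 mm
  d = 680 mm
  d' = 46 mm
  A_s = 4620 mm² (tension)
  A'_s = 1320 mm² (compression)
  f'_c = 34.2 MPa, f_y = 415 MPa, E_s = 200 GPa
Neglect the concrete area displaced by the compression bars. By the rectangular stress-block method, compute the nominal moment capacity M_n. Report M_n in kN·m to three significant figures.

M_n ≈ 1180 kN·m

Assume both tension and compression steel yield.
Net tension couple steel: A_s − A'_s = 3300 mm².
a = (A_s − A'_s) f_y / (0.85 f'_c b) = 1369500/(0.85 × 34.2 × 340) = 138.56 mm.
c = a/β₁ = 138.56/0.806 = 171.91 mm; ε'_s = 0.003(c − d')/c = 0.0022 ≥ f_y/E_s = 0.0021, so compression steel does yield.
M_n = (A_s − A'_s) f_y (d − a/2) + A'_s f_y (d − d') = [1369500 × (680 − 69.28) + 547800 × (680 − 46)] × 10⁻⁶ = 836.38 + 347.31 = 1183.69 kN·m.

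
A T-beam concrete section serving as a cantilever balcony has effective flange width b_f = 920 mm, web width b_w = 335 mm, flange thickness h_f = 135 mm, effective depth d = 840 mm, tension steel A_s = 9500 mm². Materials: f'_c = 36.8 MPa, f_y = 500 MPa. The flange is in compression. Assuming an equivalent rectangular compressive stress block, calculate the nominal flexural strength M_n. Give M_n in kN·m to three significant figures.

M_n ≈ 3580 kN·m

Tension: T = A_s f_y = 9500 × 500 = 4750000 N.
Try a within the flange: a = T/(0.85 f'_c b_f) = 4750000/(0.85 × 36.8 × 920) = 165.06 mm.
a = 165.06 > h_f = 135 mm: the block extends into the web. Split into flange-overhang and web parts.
C_f = 0.85 f'_c (b_f − b_w) h_f = 0.85 × 36.8 × (920 − 335) × 135 = 2470338 N.
Remaining web compression depth: a_w = (T − C_f)/(0.85 f'_c b_w) = (4750000 − 2470338)/(0.85 × 36.8 × 335) = 217.55 mm.
M_n = C_f(d − h_f/2) + (T − C_f)(d − a_w/2) = 2470338 × (840 − 67.5) + 2279662 × (840 − 108.775) = 1908.34 + 1666.95 = 3575.29 × 10⁶ N·mm.
M_n = 3575.29 kN·m.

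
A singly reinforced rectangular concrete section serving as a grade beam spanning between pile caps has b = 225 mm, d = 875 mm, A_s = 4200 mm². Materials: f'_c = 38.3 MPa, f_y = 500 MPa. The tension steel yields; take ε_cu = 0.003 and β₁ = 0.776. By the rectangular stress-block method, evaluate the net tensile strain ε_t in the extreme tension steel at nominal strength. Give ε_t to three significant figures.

a = A_s f_y/(0.85 f'_c b) = 286.69 mm.
β₁ = 0.776, so c = a/β₁ = 286.69/0.776 = 369.45 mm.
From the linear strain diagram with ε_cu = 0.003: ε_t = 0.003 (d − c)/c = 0.003 × (875 − 369.45)/369.45 = 0.00411.
ε_t is between 0.004 and 0.005 — transition zone.

ε_t ≈ 0.00411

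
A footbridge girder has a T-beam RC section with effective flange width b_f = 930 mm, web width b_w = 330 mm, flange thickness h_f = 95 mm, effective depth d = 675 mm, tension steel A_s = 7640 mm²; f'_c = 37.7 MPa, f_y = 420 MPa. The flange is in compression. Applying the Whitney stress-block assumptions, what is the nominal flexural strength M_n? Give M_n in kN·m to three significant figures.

M_n ≈ 1990 kN·m

Tension: T = A_s f_y = 7640 × 420 = 3208800 N.
Try a within the flange: a = T/(0.85 f'_c b_f) = 3208800/(0.85 × 37.7 × 930) = 107.67 mm.
a = 107.67 > h_f = 95 mm: the block extends into the web. Split into flange-overhang and web parts.
C_f = 0.85 f'_c (b_f − b_w) h_f = 0.85 × 37.7 × (930 − 330) × 95 = 1826565 N.
Remaining web compression depth: a_w = (T − C_f)/(0.85 f'_c b_w) = (3208800 − 1826565)/(0.85 × 37.7 × 330) = 130.71 mm.
M_n = C_f(d − h_f/2) + (T − C_f)(d − a_w/2) = 1826565 × (675 − 47.5) + 1382235 × (675 − 65.355) = 1146.17 + 842.67 = 1988.84 × 10⁶ N·mm.
M_n = 1988.84 kN·m.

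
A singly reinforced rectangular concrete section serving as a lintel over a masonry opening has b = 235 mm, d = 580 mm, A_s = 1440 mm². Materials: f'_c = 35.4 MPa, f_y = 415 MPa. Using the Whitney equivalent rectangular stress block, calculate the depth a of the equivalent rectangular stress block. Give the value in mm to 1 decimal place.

a ≈ 84.5 mm

T = A_s f_y = 1440 × 415 = 597600 N = 597.6 kN.
Setting C = 0.85 f'_c a b equal to T: a = 597600/(0.85 × 35.4 × 235) = 84.5 mm.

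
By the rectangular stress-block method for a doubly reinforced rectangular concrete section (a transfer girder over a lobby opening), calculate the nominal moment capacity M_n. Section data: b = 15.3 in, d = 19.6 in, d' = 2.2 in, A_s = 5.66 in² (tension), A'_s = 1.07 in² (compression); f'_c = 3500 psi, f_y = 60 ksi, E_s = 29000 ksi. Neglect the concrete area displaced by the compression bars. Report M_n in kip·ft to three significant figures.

M_n ≈ 473 kip·ft

Assume both steels yield.
a = (A_s − A'_s) f_y/(0.85 f'_c b) = (5.66 − 1.07) × 60/(0.85 × 3.5 × 15.3) = 6.050 in.
c = a/β₁ = 6.050/0.85 = 7.118 in; ε'_s = 0.003(c − d')/c = 0.0021 ≥ ε_y = 0.0021, so the compression steel yields.
M_n = (A_s − A'_s) f_y (d − a/2) + A'_s f_y (d − d') = 275.4 × (19.6 − 3.025) + 64.2 × (19.6 − 2.2) = 4564.8 + 1117.1 = 5681.9 kip·in = 5681.9/12 = 473.49 kip·ft.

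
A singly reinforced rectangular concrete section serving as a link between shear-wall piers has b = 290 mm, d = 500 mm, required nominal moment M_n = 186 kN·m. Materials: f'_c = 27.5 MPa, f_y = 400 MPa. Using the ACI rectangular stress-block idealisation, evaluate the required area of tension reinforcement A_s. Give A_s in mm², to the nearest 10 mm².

A_s ≈ 990 mm²

With M_n = 0.85 f'_c a b (d − a/2), solve the quadratic for a:
a = d − √(d² − 2M_n/(0.85 f'_c b)) = 500 − √(500² − 2 × 186×10⁶/(0.85 × 27.5 × 290)) = 58.27 mm.
A_s = 0.85 f'_c a b / f_y = 0.85 × 27.5 × 58.27 × 290 / 400 = 987.5 mm².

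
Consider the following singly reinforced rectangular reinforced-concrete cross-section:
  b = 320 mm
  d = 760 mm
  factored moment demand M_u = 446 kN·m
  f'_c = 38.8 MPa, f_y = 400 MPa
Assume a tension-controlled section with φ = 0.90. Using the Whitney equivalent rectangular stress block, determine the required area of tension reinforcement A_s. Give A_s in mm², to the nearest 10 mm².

M_n = M_u/φ = 446/0.90 = 495.556 kN·m.
With M_n = 0.85 f'_c a b (d − a/2), solve the quadratic for a:
a = d − √(d² − 2M_n/(0.85 f'_c b)) = 760 − √(760² − 2 × 495.556×10⁶/(0.85 × 38.8 × 320)) = 64.52 mm.
A_s = 0.85 f'_c a b / f_y = 0.85 × 38.8 × 64.52 × 320 / 400 = 1702.3 mm².

A_s ≈ 1700 mm²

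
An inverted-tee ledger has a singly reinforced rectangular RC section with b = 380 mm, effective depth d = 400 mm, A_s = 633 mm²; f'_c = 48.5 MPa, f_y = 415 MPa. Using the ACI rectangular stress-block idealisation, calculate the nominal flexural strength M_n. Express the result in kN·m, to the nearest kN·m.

M_n ≈ 103 kN·m

T = A_s f_y = 633 × 415 = 262695 N = 262.695 kN.
From C = T: a = T/(0.85 f'_c b) = 262695/(0.85 × 48.5 × 380) = 16.77 mm.
M_n = T(d − a/2) = 262.695 kN × (400 − 8.385) mm = 102.88 kN·m.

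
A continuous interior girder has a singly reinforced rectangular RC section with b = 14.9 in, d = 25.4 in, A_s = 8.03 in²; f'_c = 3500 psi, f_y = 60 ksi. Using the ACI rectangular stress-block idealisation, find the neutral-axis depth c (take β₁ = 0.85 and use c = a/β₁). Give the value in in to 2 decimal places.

c ≈ 12.79 in

T = A_s f_y = 8.03 × 60 = 481.8 kips.
a = T/(0.85 f'_c b) = 481.8/(0.85 × 3.5 × 14.9) = 10.8691 in.
With β₁ = 0.85, c = a/β₁ = 10.8691/0.85 = 12.79 in.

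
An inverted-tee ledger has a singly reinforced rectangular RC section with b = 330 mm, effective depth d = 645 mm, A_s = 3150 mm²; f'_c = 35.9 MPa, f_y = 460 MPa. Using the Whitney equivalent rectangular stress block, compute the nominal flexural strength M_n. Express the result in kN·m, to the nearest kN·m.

M_n ≈ 830 kN·m

T = A_s f_y = 3150 × 460 = 1449000 N = 1449 kN.
From C = T: a = T/(0.85 f'_c b) = 1449000/(0.85 × 35.9 × 330) = 143.89 mm.
M_n = T(d − a/2) = 1449 kN × (645 − 71.945) mm = 830.36 kN·m.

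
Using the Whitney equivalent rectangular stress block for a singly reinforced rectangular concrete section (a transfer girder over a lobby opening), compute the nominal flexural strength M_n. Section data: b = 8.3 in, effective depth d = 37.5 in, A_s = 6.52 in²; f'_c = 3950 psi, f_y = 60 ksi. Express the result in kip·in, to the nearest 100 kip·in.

T = A_s f_y = 6.52 × 60 = 391.2 kips.
a = T/(0.85 f'_c b) = 391.2/(0.85 × 3.95 × 8.3) = 14.038 in.
M_n = T(d − a/2) = 391.2 × (37.5 − 7.019) = 11924.2 kip·in.

M_n ≈ 11900 kip·in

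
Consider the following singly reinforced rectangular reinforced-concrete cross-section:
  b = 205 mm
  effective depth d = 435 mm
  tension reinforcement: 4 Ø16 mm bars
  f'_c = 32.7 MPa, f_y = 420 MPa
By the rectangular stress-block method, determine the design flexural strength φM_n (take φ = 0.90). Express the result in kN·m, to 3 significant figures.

φM_n ≈ 123 kN·m

A_s = 4 × 201 = 804 mm².
T = A_s f_y = 804 × 420 = 337680 N = 337.68 kN.
From C = T: a = T/(0.85 f'_c b) = 337680/(0.85 × 32.7 × 205) = 59.26 mm.
M_n = T(d − a/2) = 337.68 kN × (435 − 29.63) mm = 136.89 kN·m.
φM_n = 0.90 × 136.89 = 123.20 kN·m.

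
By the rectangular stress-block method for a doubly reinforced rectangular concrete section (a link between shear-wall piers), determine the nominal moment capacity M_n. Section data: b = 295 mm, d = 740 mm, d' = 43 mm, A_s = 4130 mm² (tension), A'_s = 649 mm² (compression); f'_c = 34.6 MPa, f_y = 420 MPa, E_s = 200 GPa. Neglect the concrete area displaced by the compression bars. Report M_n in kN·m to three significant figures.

M_n ≈ 1150 kN·m

Assume both tension and compression steel yield.
Net tension couple steel: A_s − A'_s = 3481 mm².
a = (A_s − A'_s) f_y / (0.85 f'_c b) = 1462020/(0.85 × 34.6 × 295) = 168.51 mm.
c = a/β₁ = 168.51/0.803 = 209.85 mm; ε'_s = 0.003(c − d')/c = 0.0024 ≥ f_y/E_s = 0.0021, so compression steel does yield.
M_n = (A_s − A'_s) f_y (d − a/2) + A'_s f_y (d − d') = [1462020 × (740 − 84.255) + 272580 × (740 − 43)] × 10⁻⁶ = 958.71 + 189.99 = 1148.70 kN·m.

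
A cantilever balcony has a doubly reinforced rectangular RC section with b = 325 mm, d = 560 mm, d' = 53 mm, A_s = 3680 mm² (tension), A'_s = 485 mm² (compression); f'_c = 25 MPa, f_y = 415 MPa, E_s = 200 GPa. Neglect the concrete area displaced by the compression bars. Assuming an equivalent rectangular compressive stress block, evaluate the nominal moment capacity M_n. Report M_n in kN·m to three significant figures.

Assume both tension and compression steel yield.
Net tension couple steel: A_s − A'_s = 3195 mm².
a = (A_s − A'_s) f_y / (0.85 f'_c b) = 1325925/(0.85 × 25 × 325) = 191.99 mm.
c = a/β₁ = 191.99/0.85 = 225.87 mm; ε'_s = 0.003(c − d')/c = 0.0023 ≥ f_y/E_s = 0.0021, so compression steel does yield.
M_n = (A_s − A'_s) f_y (d − a/2) + A'_s f_y (d − d') = [1325925 × (560 − 95.995) + 201275 × (560 − 53)] × 10⁻⁶ = 615.24 + 102.05 = 717.29 kN·m.

M_n ≈ 717 kN·m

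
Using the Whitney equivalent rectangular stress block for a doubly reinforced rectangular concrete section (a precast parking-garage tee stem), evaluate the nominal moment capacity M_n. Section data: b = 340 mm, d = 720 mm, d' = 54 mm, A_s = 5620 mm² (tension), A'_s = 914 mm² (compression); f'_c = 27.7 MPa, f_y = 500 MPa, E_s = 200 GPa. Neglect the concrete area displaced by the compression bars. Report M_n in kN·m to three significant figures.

M_n ≈ 1650 kN·m

Assume both tension and compression steel yield.
Net tension couple steel: A_s − A'_s = 4706 mm².
a = (A_s − A'_s) f_y / (0.85 f'_c b) = 2353000/(0.85 × 27.7 × 340) = 293.93 mm.
c = a/β₁ = 293.93/0.85 = 345.80 mm; ε'_s = 0.003(c − d')/c = 0.0025 ≥ f_y/E_s = 0.0025, so compression steel does yield.
M_n = (A_s − A'_s) f_y (d − a/2) + A'_s f_y (d − d') = [2353000 × (720 − 146.965) + 457000 × (720 − 54)] × 10⁻⁶ = 1348.35 + 304.36 = 1652.71 kN·m.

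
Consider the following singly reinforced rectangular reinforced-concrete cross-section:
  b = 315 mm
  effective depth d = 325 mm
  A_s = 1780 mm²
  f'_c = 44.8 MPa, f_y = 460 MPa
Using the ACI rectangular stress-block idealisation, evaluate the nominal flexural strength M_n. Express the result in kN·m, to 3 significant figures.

M_n ≈ 238 kN·m

T = A_s f_y = 1780 × 460 = 818800 N = 818.8 kN.
From C = T: a = T/(0.85 f'_c b) = 818800/(0.85 × 44.8 × 315) = 68.26 mm.
M_n = T(d − a/2) = 818.8 kN × (325 − 34.13) mm = 238.16 kN·m.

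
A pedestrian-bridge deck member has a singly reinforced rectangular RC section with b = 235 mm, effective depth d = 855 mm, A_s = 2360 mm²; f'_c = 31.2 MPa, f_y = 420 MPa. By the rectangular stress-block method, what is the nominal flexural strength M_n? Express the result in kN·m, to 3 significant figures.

T = A_s f_y = 2360 × 420 = 991200 N = 991.2 kN.
From C = T: a = T/(0.85 f'_c b) = 991200/(0.85 × 31.2 × 235) = 159.04 mm.
M_n = T(d − a/2) = 991.2 kN × (855 − 79.52) mm = 768.66 kN·m.

M_n ≈ 769 kN·m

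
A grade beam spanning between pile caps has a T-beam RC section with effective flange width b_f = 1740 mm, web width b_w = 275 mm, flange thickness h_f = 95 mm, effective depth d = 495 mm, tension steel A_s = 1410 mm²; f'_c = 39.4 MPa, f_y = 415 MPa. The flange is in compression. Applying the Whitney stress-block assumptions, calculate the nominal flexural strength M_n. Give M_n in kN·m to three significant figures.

M_n ≈ 287 kN·m

Tension: T = A_s f_y = 1410 × 415 = 585150 N.
Try a within the flange: a = T/(0.85 f'_c b_f) = 585150/(0.85 × 39.4 × 1740) = 10.04 mm.
Since a = 10.04 ≤ h_f = 95 mm, the stress block lies entirely in the flange; analyse as a rectangular beam of width b_f.
M_n = T(d − a/2) = 585150 × (495 − 5.02) = 286.71 × 10⁶ N·mm.
M_n = 286.71 kN·m.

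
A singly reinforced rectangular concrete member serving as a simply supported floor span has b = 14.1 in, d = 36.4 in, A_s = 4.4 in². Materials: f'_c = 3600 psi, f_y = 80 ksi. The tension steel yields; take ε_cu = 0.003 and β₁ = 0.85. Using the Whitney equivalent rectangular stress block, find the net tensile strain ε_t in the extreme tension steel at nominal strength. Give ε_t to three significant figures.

a = A_s f_y/(0.85 f'_c b) = 8.158 in.
β₁ = 0.85, so c = a/β₁ = 8.158/0.85 = 9.598 in.
From the linear strain diagram with ε_cu = 0.003: ε_t = 0.003 (d − c)/c = 0.003 × (36.4 − 9.598)/9.598 = 0.00838.
Since ε_t ≥ 0.005, the section is tension-controlled.

ε_t ≈ 0.00838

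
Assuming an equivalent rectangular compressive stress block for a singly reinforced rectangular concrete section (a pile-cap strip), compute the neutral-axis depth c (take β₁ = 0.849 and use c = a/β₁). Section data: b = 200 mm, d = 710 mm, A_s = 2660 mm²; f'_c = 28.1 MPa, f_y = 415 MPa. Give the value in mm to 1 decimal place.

T = A_s f_y = 2660 × 415 = 1103900 N = 1103.9 kN.
Setting C = 0.85 f'_c a b equal to T: a = 1103900/(0.85 × 28.1 × 200) = 231.086 mm.
With β₁ = 0.849, c = a/β₁ = 231.086/0.849 = 272.2 mm.

c ≈ 272.2 mm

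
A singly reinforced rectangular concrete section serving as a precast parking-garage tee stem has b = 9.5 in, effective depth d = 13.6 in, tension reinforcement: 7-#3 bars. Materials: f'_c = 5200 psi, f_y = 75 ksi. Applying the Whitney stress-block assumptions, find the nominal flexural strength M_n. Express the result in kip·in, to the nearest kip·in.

M_n ≈ 746 kip·in

A_s = 7 × 0.11 = 0.77 in².
T = A_s f_y = 0.77 × 75 = 57.75 kips.
a = T/(0.85 f'_c b) = 57.75/(0.85 × 5.2 × 9.5) = 1.375 in.
M_n = T(d − a/2) = 57.75 × (13.6 − 0.6875) = 745.7 kip·in.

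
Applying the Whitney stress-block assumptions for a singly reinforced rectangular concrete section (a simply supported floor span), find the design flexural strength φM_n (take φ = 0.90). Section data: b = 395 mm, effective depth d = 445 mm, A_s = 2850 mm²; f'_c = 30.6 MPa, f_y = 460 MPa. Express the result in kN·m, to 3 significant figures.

φM_n ≈ 450 kN·m

T = A_s f_y = 2850 × 460 = 1311000 N = 1311 kN.
From C = T: a = T/(0.85 f'_c b) = 1311000/(0.85 × 30.6 × 395) = 127.60 mm.
M_n = T(d − a/2) = 1311 kN × (445 − 63.8) mm = 499.75 kN·m.
φM_n = 0.90 × 499.75 = 449.78 kN·m.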